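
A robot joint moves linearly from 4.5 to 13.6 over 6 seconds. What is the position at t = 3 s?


s = t/T = 3/6 = 0.5
p(t) = p0 + (pf-p0)*s
= 4.5 + (13.6 - 4.5) * 0.5
= 9.05


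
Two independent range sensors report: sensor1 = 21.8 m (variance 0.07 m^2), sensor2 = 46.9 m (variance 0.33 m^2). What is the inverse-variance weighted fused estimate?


w1 = (1/var1) / (1/var1 + 1/var2)
   = 14.2857 / (14.2857 + 3.0303) = 0.825
w2 = 1 - w1 = 0.175
fused = w1*s1 + w2*s2 = 17.985 + 8.2075
= 26.1925 m


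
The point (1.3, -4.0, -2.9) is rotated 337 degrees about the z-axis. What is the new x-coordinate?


Rotation about z-axis: x' = x*cos(theta) - y*sin(theta)
= 1.3 * 0.9205 - -4.0 * -0.3907
= -0.3663


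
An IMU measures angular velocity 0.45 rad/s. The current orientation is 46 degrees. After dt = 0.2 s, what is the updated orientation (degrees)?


delta_theta = w * dt = 0.45 * 0.2 = 0.09 rad
= 5.1566 deg
theta_new = 46 + 5.1566 = 51.1566 deg


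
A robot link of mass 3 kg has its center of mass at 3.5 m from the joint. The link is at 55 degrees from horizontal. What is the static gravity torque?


tau = m*g*L*cos(angle)
= 3 * 9.81 * 3.5 * cos(55 deg)
= 3 * 9.81 * 3.5 * 0.5736
= 59.0812 Nm


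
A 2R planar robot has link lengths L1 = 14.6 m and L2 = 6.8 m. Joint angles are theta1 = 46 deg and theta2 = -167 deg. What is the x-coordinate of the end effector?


Convert angles to radians: theta1 = 0.8029, theta2 = -2.9147
x = L1*cos(theta1) + L2*cos(theta1+theta2)
x = 10.142 + -3.5023
x = 6.6398


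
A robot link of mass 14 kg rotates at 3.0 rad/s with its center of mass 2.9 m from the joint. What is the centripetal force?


F = m * omega^2 * r
= 14 * 3.0^2 * 2.9
= 14 * 9.0 * 2.9
= 365.4 N


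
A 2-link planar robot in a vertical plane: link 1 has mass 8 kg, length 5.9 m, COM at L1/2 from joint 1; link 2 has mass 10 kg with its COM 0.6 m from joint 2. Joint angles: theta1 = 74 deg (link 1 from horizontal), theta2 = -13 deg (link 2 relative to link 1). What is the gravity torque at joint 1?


Horizontal distance from joint 1 to link-1 COM:
  x_c1 = (L1/2)*cos(t1) = 2.95 * 0.2756 = 0.8131 m
Horizontal distance from joint 1 to link-2 COM:
  x_c2 = L1*cos(t1) + Lc2*cos(t1+t2)
       = 5.9*0.2756 + 0.6*0.4848 = 1.9171 m
tau1 = m1*g*x_c1 + m2*g*x_c2
     = 8*9.81*0.8131 + 10*9.81*1.9171
     = 63.8145 + 188.072
     = 251.8865 Nm


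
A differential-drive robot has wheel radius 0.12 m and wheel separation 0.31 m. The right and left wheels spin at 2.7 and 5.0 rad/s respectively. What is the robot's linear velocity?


vR = r*wR = 0.12*2.7 = 0.324 m/s
vL = r*wL = 0.12*5.0 = 0.6 m/s
v = (vR+vL)/2 = 0.462 m/s
omega = (vR-vL)/L = -0.8903 rad/s
linear velocity = 0.462 m/s


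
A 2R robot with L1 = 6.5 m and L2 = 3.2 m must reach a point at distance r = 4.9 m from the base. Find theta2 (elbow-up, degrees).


cos(theta2) = (r^2 - L1^2 - L2^2) / (2*L1*L2)
cos(theta2) = (24.01 - 42.25 - 10.24) / 41.6
cos(theta2) = -0.684615
theta2 = 133.2054 degrees


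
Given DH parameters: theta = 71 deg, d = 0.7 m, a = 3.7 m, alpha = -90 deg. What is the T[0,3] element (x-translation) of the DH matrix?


T[0,3] = a * cos(theta)
= 3.7 * cos(71 deg)
= 3.7 * 0.3256
= 1.2046


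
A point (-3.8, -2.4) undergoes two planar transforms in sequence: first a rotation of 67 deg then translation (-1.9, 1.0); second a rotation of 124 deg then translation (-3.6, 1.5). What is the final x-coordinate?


After transform 1:
x1 = cos(67)*-3.8 - sin(67)*-2.4 + -1.9 = -1.1756
y1 = sin(67)*-3.8 + cos(67)*-2.4 + 1.0 = -3.4357
After transform 2:
x2 = cos(124)*-1.1756 - sin(124)*-3.4357 + -3.6
= -0.0943


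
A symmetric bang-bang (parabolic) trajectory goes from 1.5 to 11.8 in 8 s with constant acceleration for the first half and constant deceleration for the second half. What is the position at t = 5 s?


Symmetric rest-to-rest: each phase covers (pf-p0)/2 in time T/2. 0.5*a*(T/2)^2 = (pf-p0)/2 => a = 4*(pf-p0)/T^2
a = 4*(11.8-1.5)/8^2 = 0.6438
t = 5 is in the deceleration phase (t > T/2).
p = pf - 0.5*a*(T-t)^2 = 11.8 - 0.5*0.6438*3^2
= 8.9031


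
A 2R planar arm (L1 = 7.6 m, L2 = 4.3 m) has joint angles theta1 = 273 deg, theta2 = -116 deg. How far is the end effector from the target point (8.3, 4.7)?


End effector via forward kinematics:
x = L1*cos(t1) + L2*cos(t1+t2) = -3.5604
y = L1*sin(t1) + L2*sin(t1+t2) = -5.9094
Distance to target:
d = sqrt((8.3 - -3.5604)^2 + (4.7 - -5.9094)^2)
= sqrt(140.6695 + 112.5602)
= 15.9132 m


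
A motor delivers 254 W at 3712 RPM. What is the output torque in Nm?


omega = 3712 * 2*pi/60 = 388.7197 rad/s
tau = P / omega = 254 / 388.7197
= 0.6534 Nm


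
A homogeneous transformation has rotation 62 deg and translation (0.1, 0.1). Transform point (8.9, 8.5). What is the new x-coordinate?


x' = cos(theta)*px - sin(theta)*py + tx
= 0.4695*8.9 - 0.8829*8.5 + 0.1
= -3.2268


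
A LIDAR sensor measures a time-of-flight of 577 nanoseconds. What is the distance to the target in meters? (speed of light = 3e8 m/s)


tof = 577 ns = 5.77e-07 s
dist = c * tof / 2
= 3e8 * 5.77e-07 / 2
= 86.55 m


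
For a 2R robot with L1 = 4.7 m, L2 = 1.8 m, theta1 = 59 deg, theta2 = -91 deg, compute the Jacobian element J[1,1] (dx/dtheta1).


J[1,1] = -L1*sin(t1) - L2*sin(t1+t2)
= -4.7*sin(59) - 1.8*sin(-32)
= -3.0748


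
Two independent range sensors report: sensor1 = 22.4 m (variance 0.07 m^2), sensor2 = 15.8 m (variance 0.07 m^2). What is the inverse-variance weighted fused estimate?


w1 = (1/var1) / (1/var1 + 1/var2)
   = 14.2857 / (14.2857 + 14.2857) = 0.5
w2 = 1 - w1 = 0.5
fused = w1*s1 + w2*s2 = 11.2 + 7.9
= 19.1 m


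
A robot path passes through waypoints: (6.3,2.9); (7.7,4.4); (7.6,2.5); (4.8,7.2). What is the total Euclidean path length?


Segment lengths:
  seg1 = sqrt((1.4)^2 + (1.5)^2) = 2.0518
  seg2 = sqrt((-0.1)^2 + (-1.9)^2) = 1.9026
  seg3 = sqrt((-2.8)^2 + (4.7)^2) = 5.4708
Total = 9.4253


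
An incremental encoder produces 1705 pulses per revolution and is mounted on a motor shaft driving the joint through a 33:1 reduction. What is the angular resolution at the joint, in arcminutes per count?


counts per rev = 1705
effective counts at joint = 1705 * 33 = 56265
resolution = 360*60 / 56265
= 0.3839 arcmin/count


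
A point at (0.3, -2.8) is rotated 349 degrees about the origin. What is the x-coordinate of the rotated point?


x' = x*cos(theta) - y*sin(theta)
cos(349 deg) = 0.9816, sin(349 deg) = -0.1908
x' = 0.3 * 0.9816 - -2.8 * -0.1908
= 0.2945 - 0.5343
= -0.2398


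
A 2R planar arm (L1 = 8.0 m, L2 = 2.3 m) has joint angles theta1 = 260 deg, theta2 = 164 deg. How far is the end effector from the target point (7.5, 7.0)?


End effector via forward kinematics:
x = L1*cos(t1) + L2*cos(t1+t2) = -0.3809
y = L1*sin(t1) + L2*sin(t1+t2) = -5.8112
Distance to target:
d = sqrt((7.5 - -0.3809)^2 + (7.0 - -5.8112)^2)
= sqrt(62.1091 + 164.1278)
= 15.0412 m


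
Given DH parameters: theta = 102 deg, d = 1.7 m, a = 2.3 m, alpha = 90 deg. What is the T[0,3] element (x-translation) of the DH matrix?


T[0,3] = a * cos(theta)
= 2.3 * cos(102 deg)
= 2.3 * -0.2079
= -0.4782


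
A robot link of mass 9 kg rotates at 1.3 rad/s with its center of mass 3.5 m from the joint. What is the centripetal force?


F = m * omega^2 * r
= 9 * 1.3^2 * 3.5
= 9 * 1.69 * 3.5
= 53.235 N


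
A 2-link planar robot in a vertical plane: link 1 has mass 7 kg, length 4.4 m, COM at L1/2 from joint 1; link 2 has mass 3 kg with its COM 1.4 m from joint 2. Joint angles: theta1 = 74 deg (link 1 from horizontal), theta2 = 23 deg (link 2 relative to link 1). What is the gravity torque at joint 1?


Horizontal distance from joint 1 to link-1 COM:
  x_c1 = (L1/2)*cos(t1) = 2.2 * 0.2756 = 0.6064 m
Horizontal distance from joint 1 to link-2 COM:
  x_c2 = L1*cos(t1) + Lc2*cos(t1+t2)
       = 4.4*0.2756 + 1.4*-0.1219 = 1.0422 m
tau1 = m1*g*x_c1 + m2*g*x_c2
     = 7*9.81*0.6064 + 3*9.81*1.0422
     = 41.6416 + 30.6716
     = 72.3132 Nm


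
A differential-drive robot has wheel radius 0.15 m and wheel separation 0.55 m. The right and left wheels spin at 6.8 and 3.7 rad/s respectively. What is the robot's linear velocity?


vR = r*wR = 0.15*6.8 = 1.02 m/s
vL = r*wL = 0.15*3.7 = 0.555 m/s
v = (vR+vL)/2 = 0.7875 m/s
omega = (vR-vL)/L = 0.8455 rad/s
linear velocity = 0.7875 m/s


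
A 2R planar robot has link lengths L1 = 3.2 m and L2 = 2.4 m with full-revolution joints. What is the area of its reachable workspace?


r_max = L1 + L2 = 5.6 m
r_min = |L1 - L2| = 0.8 m
Area = pi*(r_max^2 - r_min^2)
= pi*(31.36 - 0.64)
= pi * 30.72
= 96.5097 m^2


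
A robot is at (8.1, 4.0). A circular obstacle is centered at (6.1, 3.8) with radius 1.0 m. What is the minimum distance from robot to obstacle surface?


center_dist = sqrt((8.1-6.1)^2 + (4.0-3.8)^2)
= sqrt(4.0 + 0.04)
= 2.01
min_dist = center_dist - radius = 2.01 - 1.0 = 1.01 m


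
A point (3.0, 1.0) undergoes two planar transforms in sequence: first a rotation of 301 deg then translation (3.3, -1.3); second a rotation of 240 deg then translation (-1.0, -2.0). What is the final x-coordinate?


After transform 1:
x1 = cos(301)*3.0 - sin(301)*1.0 + 3.3 = 5.7023
y1 = sin(301)*3.0 + cos(301)*1.0 + -1.3 = -3.3565
After transform 2:
x2 = cos(240)*5.7023 - sin(240)*-3.3565 + -1.0
= -6.7579


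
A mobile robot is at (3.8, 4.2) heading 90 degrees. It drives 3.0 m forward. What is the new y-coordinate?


y_new = y0 + d*sin(theta)
= 4.2 + 3.0*sin(90)
= 4.2 + 3.0
= 7.2


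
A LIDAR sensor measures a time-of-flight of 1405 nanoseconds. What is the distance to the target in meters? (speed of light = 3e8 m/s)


tof = 1405 ns = 1.405e-06 s
dist = c * tof / 2
= 3e8 * 1.405e-06 / 2
= 210.75 m


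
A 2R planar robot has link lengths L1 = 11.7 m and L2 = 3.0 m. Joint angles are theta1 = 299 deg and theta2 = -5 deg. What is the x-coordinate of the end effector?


Convert angles to radians: theta1 = 5.2185, theta2 = -0.0873
x = L1*cos(theta1) + L2*cos(theta1+theta2)
x = 5.6723 + 1.2202
x = 6.8925


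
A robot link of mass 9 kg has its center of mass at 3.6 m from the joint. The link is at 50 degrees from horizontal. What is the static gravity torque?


tau = m*g*L*cos(angle)
= 9 * 9.81 * 3.6 * cos(50 deg)
= 9 * 9.81 * 3.6 * 0.6428
= 204.3062 Nm


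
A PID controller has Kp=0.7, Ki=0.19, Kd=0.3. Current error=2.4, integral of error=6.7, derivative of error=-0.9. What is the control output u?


u = Kp*e + Ki*int(e) + Kd*de/dt
= 0.7*2.4 + 0.19*6.7 + 0.3*(-0.9)
= 1.68 + 1.273 + -0.27
= 2.683


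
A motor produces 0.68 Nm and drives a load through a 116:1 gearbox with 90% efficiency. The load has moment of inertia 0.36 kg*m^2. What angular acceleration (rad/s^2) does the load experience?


tau_out = tau_motor * N * eta
= 0.68 * 116 * 0.9 = 70.992 Nm
alpha = tau_out / I = 70.992 / 0.36
= 197.2 rad/s^2


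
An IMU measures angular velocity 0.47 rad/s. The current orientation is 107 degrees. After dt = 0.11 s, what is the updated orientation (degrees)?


delta_theta = w * dt = 0.47 * 0.11 = 0.0517 rad
= 2.9622 deg
theta_new = 107 + 2.9622 = 109.9622 deg


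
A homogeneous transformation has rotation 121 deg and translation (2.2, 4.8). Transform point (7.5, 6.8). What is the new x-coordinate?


x' = cos(theta)*px - sin(theta)*py + tx
= -0.515*7.5 - 0.8572*6.8 + 2.2
= -7.4915


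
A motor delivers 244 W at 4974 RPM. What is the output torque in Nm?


omega = 4974 * 2*pi/60 = 520.8761 rad/s
tau = P / omega = 244 / 520.8761
= 0.4684 Nm


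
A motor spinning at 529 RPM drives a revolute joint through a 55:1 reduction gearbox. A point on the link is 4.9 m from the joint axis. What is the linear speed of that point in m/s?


omega_motor = 529 * 2*pi/60 = 55.3968 rad/s
omega_joint = omega_motor / 55 = 1.0072 rad/s
v = omega_joint * r = 1.0072 * 4.9
= 4.9353 m/s


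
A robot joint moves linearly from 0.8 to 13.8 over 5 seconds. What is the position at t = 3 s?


s = t/T = 3/5 = 0.6
p(t) = p0 + (pf-p0)*s
= 0.8 + (13.8 - 0.8) * 0.6
= 8.6


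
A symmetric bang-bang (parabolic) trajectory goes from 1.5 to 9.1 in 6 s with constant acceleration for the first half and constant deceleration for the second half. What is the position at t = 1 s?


Symmetric rest-to-rest: each phase covers (pf-p0)/2 in time T/2. 0.5*a*(T/2)^2 = (pf-p0)/2 => a = 4*(pf-p0)/T^2
a = 4*(9.1-1.5)/6^2 = 0.8444
t = 1 is in the acceleration phase (t <= T/2).
p = p0 + 0.5*a*t^2 = 1.5 + 0.5*0.8444*1^2
= 1.9222


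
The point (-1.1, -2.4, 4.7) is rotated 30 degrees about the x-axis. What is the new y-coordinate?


Rotation about x-axis: y' = y*cos(theta) - z*sin(theta)
= -2.4 * 0.866 - 4.7 * 0.5
= -4.4285


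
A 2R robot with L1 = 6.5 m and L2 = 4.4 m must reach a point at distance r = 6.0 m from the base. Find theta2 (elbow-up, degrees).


cos(theta2) = (r^2 - L1^2 - L2^2) / (2*L1*L2)
cos(theta2) = (36.0 - 42.25 - 19.36) / 57.2
cos(theta2) = -0.447727
theta2 = 116.598 degrees


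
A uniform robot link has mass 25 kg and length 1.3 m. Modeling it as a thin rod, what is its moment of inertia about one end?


I = (1/3) * m * L^2
= (1/3) * 25 * 1.3^2
= 0.333333 * 25 * 1.69
= 14.0833 kg*m^2


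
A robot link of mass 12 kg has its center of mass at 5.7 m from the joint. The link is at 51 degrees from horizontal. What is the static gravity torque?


tau = m*g*L*cos(angle)
= 12 * 9.81 * 5.7 * cos(51 deg)
= 12 * 9.81 * 5.7 * 0.6293
= 422.2765 Nm


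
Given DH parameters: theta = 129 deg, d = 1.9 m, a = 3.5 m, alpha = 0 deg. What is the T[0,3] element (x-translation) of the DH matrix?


T[0,3] = a * cos(theta)
= 3.5 * cos(129 deg)
= 3.5 * -0.6293
= -2.2026


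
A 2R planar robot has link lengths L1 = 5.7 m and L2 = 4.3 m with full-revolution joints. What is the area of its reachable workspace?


r_max = L1 + L2 = 10.0 m
r_min = |L1 - L2| = 1.4 m
Area = pi*(r_max^2 - r_min^2)
= pi*(100.0 - 1.96)
= pi * 98.04
= 308.0017 m^2


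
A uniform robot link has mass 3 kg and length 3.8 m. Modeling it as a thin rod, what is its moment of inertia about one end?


I = (1/3) * m * L^2
= (1/3) * 3 * 3.8^2
= 0.333333 * 3 * 14.44
= 14.44 kg*m^2


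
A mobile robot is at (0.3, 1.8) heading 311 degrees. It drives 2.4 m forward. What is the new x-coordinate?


x_new = x0 + d*cos(theta)
= 0.3 + 2.4*cos(311)
= 0.3 + 1.5745
= 1.8745


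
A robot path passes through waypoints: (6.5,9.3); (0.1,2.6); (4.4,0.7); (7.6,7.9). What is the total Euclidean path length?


Segment lengths:
  seg1 = sqrt((-6.4)^2 + (-6.7)^2) = 9.2655
  seg2 = sqrt((4.3)^2 + (-1.9)^2) = 4.7011
  seg3 = sqrt((3.2)^2 + (7.2)^2) = 7.8791
Total = 21.8457


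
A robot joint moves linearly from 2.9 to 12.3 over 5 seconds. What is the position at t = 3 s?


s = t/T = 3/5 = 0.6
p(t) = p0 + (pf-p0)*s
= 2.9 + (12.3 - 2.9) * 0.6
= 8.54


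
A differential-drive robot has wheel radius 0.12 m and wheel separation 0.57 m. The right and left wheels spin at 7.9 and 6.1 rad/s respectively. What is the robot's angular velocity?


vR = r*wR = 0.12*7.9 = 0.948 m/s
vL = r*wL = 0.12*6.1 = 0.732 m/s
v = (vR+vL)/2 = 0.84 m/s
omega = (vR-vL)/L = 0.3789 rad/s
angular velocity = 0.3789 rad/s


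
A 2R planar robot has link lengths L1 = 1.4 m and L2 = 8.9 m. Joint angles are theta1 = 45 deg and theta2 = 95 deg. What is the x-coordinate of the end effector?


Convert angles to radians: theta1 = 0.7854, theta2 = 1.6581
x = L1*cos(theta1) + L2*cos(theta1+theta2)
x = 0.9899 + -6.8178
x = -5.8278


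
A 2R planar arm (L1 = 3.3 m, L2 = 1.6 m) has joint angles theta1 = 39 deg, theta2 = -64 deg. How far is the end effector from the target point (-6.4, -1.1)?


End effector via forward kinematics:
x = L1*cos(t1) + L2*cos(t1+t2) = 4.0147
y = L1*sin(t1) + L2*sin(t1+t2) = 1.4006
Distance to target:
d = sqrt((-6.4 - 4.0147)^2 + (-1.1 - 1.4006)^2)
= sqrt(108.4654 + 6.2528)
= 10.7107 m


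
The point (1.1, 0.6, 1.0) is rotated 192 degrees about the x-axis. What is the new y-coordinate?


Rotation about x-axis: y' = y*cos(theta) - z*sin(theta)
= 0.6 * -0.9781 - 1.0 * -0.2079
= -0.379


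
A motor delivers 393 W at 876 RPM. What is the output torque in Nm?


omega = 876 * 2*pi/60 = 91.7345 rad/s
tau = P / omega = 393 / 91.7345
= 4.2841 Nm


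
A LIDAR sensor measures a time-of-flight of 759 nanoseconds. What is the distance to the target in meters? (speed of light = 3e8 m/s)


tof = 759 ns = 7.59e-07 s
dist = c * tof / 2
= 3e8 * 7.59e-07 / 2
= 113.85 m


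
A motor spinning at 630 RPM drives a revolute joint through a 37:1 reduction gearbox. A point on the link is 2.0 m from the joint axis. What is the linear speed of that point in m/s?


omega_motor = 630 * 2*pi/60 = 65.9734 rad/s
omega_joint = omega_motor / 37 = 1.7831 rad/s
v = omega_joint * r = 1.7831 * 2.0
= 3.5661 m/s


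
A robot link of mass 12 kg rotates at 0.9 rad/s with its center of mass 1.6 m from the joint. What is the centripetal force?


F = m * omega^2 * r
= 12 * 0.9^2 * 1.6
= 12 * 0.81 * 1.6
= 15.552 N


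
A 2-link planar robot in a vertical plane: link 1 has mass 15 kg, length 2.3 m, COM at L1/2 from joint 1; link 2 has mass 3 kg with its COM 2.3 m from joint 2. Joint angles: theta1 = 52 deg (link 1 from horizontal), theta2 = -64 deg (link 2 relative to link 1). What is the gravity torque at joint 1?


Horizontal distance from joint 1 to link-1 COM:
  x_c1 = (L1/2)*cos(t1) = 1.15 * 0.6157 = 0.708 m
Horizontal distance from joint 1 to link-2 COM:
  x_c2 = L1*cos(t1) + Lc2*cos(t1+t2)
       = 2.3*0.6157 + 2.3*0.9781 = 3.6658 m
tau1 = m1*g*x_c1 + m2*g*x_c2
     = 15*9.81*0.708 + 3*9.81*3.6658
     = 104.1838 + 107.8833
     = 212.0671 Nm


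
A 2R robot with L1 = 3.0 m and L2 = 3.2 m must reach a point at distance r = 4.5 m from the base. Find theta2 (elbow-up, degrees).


cos(theta2) = (r^2 - L1^2 - L2^2) / (2*L1*L2)
cos(theta2) = (20.25 - 9.0 - 10.24) / 19.2
cos(theta2) = 0.052604
theta2 = 86.9846 degrees


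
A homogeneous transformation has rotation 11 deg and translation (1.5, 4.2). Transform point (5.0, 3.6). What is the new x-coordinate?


x' = cos(theta)*px - sin(theta)*py + tx
= 0.9816*5.0 - 0.1908*3.6 + 1.5
= 5.7212


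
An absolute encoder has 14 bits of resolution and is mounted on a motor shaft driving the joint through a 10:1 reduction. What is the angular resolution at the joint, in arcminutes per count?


counts = 2^14 = 16384
effective counts at joint = 16384 * 10 = 163840
resolution = 360*60 / 163840
= 0.1318 arcmin/count


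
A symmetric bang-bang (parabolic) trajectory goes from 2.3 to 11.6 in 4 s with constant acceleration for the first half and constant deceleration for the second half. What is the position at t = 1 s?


Symmetric rest-to-rest: each phase covers (pf-p0)/2 in time T/2. 0.5*a*(T/2)^2 = (pf-p0)/2 => a = 4*(pf-p0)/T^2
a = 4*(11.6-2.3)/4^2 = 2.325
t = 1 is in the acceleration phase (t <= T/2).
p = p0 + 0.5*a*t^2 = 2.3 + 0.5*2.325*1^2
= 3.4625


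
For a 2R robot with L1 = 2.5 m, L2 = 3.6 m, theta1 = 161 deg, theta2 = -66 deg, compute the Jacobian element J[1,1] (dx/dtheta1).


J[1,1] = -L1*sin(t1) - L2*sin(t1+t2)
= -2.5*sin(161) - 3.6*sin(95)
= -4.4002


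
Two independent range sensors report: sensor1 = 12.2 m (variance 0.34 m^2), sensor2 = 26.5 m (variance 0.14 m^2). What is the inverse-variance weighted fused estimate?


w1 = (1/var1) / (1/var1 + 1/var2)
   = 2.9412 / (2.9412 + 7.1429) = 0.2917
w2 = 1 - w1 = 0.7083
fused = w1*s1 + w2*s2 = 3.5583 + 18.7708
= 22.3292 m


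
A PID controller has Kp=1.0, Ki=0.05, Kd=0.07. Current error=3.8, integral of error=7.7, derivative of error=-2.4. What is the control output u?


u = Kp*e + Ki*int(e) + Kd*de/dt
= 1.0*3.8 + 0.05*7.7 + 0.07*(-2.4)
= 3.8 + 0.385 + -0.168
= 4.017


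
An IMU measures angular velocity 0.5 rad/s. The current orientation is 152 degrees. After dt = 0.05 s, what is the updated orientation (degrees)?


delta_theta = w * dt = 0.5 * 0.05 = 0.025 rad
= 1.4324 deg
theta_new = 152 + 1.4324 = 153.4324 deg


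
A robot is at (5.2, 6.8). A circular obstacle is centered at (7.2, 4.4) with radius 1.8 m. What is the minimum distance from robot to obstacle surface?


center_dist = sqrt((5.2-7.2)^2 + (6.8-4.4)^2)
= sqrt(4.0 + 5.76)
= 3.1241
min_dist = center_dist - radius = 3.1241 - 1.8 = 1.3241 m


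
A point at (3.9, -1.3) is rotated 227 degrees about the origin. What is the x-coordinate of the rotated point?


x' = x*cos(theta) - y*sin(theta)
cos(227 deg) = -0.682, sin(227 deg) = -0.7314
x' = 3.9 * -0.682 - -1.3 * -0.7314
= -2.6598 - 0.9508
= -3.6106


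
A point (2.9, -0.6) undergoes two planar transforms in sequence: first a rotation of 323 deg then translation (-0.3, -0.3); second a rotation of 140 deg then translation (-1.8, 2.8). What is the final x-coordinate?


After transform 1:
x1 = cos(323)*2.9 - sin(323)*-0.6 + -0.3 = 1.655
y1 = sin(323)*2.9 + cos(323)*-0.6 + -0.3 = -2.5244
After transform 2:
x2 = cos(140)*1.655 - sin(140)*-2.5244 + -1.8
= -1.4451


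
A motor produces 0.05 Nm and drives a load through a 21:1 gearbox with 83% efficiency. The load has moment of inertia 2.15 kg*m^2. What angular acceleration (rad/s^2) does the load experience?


tau_out = tau_motor * N * eta
= 0.05 * 21 * 0.83 = 0.8715 Nm
alpha = tau_out / I = 0.8715 / 2.15
= 0.4053 rad/s^2


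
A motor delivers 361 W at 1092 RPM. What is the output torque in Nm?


omega = 1092 * 2*pi/60 = 114.354 rad/s
tau = P / omega = 361 / 114.354
= 3.1569 Nm


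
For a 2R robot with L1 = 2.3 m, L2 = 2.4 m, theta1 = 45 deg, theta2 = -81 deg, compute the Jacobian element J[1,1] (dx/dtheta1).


J[1,1] = -L1*sin(t1) - L2*sin(t1+t2)
= -2.3*sin(45) - 2.4*sin(-36)
= -0.2157


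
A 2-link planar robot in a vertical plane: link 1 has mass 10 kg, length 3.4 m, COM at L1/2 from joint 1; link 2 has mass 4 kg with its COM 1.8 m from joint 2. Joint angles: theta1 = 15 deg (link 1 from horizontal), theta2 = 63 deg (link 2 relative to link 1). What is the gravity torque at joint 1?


Horizontal distance from joint 1 to link-1 COM:
  x_c1 = (L1/2)*cos(t1) = 1.7 * 0.9659 = 1.6421 m
Horizontal distance from joint 1 to link-2 COM:
  x_c2 = L1*cos(t1) + Lc2*cos(t1+t2)
       = 3.4*0.9659 + 1.8*0.2079 = 3.6584 m
tau1 = m1*g*x_c1 + m2*g*x_c2
     = 10*9.81*1.6421 + 4*9.81*3.6584
     = 161.0875 + 143.5552
     = 304.6426 Nm


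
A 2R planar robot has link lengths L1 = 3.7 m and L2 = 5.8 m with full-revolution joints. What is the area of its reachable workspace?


r_max = L1 + L2 = 9.5 m
r_min = |L1 - L2| = 2.1 m
Area = pi*(r_max^2 - r_min^2)
= pi*(90.25 - 4.41)
= pi * 85.84
= 269.6743 m^2


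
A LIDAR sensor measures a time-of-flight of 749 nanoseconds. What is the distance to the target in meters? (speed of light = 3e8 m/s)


tof = 749 ns = 7.49e-07 s
dist = c * tof / 2
= 3e8 * 7.49e-07 / 2
= 112.35 m


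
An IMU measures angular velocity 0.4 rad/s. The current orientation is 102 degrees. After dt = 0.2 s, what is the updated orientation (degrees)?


delta_theta = w * dt = 0.4 * 0.2 = 0.08 rad
= 4.5837 deg
theta_new = 102 + 4.5837 = 106.5837 deg


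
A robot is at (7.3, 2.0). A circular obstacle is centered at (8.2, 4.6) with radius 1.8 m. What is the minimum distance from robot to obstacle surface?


center_dist = sqrt((7.3-8.2)^2 + (2.0-4.6)^2)
= sqrt(0.81 + 6.76)
= 2.7514
min_dist = center_dist - radius = 2.7514 - 1.8 = 0.9514 m


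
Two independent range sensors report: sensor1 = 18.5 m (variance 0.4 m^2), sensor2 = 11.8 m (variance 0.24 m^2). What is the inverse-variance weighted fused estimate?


w1 = (1/var1) / (1/var1 + 1/var2)
   = 2.5 / (2.5 + 4.1667) = 0.375
w2 = 1 - w1 = 0.625
fused = w1*s1 + w2*s2 = 6.9375 + 7.375
= 14.3125 m


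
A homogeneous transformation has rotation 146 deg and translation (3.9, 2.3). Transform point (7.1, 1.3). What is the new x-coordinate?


x' = cos(theta)*px - sin(theta)*py + tx
= -0.829*7.1 - 0.5592*1.3 + 3.9
= -2.7131


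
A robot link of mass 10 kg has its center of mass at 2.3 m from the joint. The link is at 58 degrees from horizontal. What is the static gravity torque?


tau = m*g*L*cos(angle)
= 10 * 9.81 * 2.3 * cos(58 deg)
= 10 * 9.81 * 2.3 * 0.5299
= 119.5657 Nm


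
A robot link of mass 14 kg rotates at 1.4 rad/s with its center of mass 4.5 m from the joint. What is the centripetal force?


F = m * omega^2 * r
= 14 * 1.4^2 * 4.5
= 14 * 1.96 * 4.5
= 123.48 N


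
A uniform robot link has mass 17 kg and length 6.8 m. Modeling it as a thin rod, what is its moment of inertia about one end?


I = (1/3) * m * L^2
= (1/3) * 17 * 6.8^2
= 0.333333 * 17 * 46.24
= 262.0267 kg*m^2


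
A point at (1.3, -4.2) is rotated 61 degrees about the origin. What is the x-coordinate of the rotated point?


x' = x*cos(theta) - y*sin(theta)
cos(61 deg) = 0.4848, sin(61 deg) = 0.8746
x' = 1.3 * 0.4848 - -4.2 * 0.8746
= 0.6303 - -3.6734
= 4.3037


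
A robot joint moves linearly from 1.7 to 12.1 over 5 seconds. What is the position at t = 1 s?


s = t/T = 1/5 = 0.2
p(t) = p0 + (pf-p0)*s
= 1.7 + (12.1 - 1.7) * 0.2
= 3.78


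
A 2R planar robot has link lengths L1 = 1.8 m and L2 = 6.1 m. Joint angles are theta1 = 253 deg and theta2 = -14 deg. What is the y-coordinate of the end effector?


Convert angles to radians: theta1 = 4.4157, theta2 = -0.2443
y = L1*sin(theta1) + L2*sin(theta1+theta2)
y = -1.7213 + -5.2287
y = -6.9501


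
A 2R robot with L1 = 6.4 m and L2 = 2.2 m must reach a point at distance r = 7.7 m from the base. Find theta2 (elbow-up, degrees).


cos(theta2) = (r^2 - L1^2 - L2^2) / (2*L1*L2)
cos(theta2) = (59.29 - 40.96 - 4.84) / 28.16
cos(theta2) = 0.479048
theta2 = 61.3767 degrees


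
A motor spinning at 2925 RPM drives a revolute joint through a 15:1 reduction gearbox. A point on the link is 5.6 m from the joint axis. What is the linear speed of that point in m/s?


omega_motor = 2925 * 2*pi/60 = 306.3053 rad/s
omega_joint = omega_motor / 15 = 20.4204 rad/s
v = omega_joint * r = 20.4204 * 5.6
= 114.354 m/s


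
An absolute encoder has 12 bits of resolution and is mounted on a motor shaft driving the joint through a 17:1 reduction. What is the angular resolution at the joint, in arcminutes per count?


counts = 2^12 = 4096
effective counts at joint = 4096 * 17 = 69632
resolution = 360*60 / 69632
= 0.3102 arcmin/count


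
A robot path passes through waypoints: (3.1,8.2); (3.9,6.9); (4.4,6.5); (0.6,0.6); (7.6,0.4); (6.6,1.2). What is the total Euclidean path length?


Segment lengths:
  seg1 = sqrt((0.8)^2 + (-1.3)^2) = 1.5264
  seg2 = sqrt((0.5)^2 + (-0.4)^2) = 0.6403
  seg3 = sqrt((-3.8)^2 + (-5.9)^2) = 7.0178
  seg4 = sqrt((7.0)^2 + (-0.2)^2) = 7.0029
  seg5 = sqrt((-1.0)^2 + (0.8)^2) = 1.2806
Total = 17.4681


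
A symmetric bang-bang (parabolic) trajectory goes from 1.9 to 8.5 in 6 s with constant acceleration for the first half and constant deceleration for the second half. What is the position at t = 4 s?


Symmetric rest-to-rest: each phase covers (pf-p0)/2 in time T/2. 0.5*a*(T/2)^2 = (pf-p0)/2 => a = 4*(pf-p0)/T^2
a = 4*(8.5-1.9)/6^2 = 0.7333
t = 4 is in the deceleration phase (t > T/2).
p = pf - 0.5*a*(T-t)^2 = 8.5 - 0.5*0.7333*2^2
= 7.0333


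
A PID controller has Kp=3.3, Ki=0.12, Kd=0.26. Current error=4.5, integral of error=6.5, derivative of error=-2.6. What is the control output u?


u = Kp*e + Ki*int(e) + Kd*de/dt
= 3.3*4.5 + 0.12*6.5 + 0.26*(-2.6)
= 14.85 + 0.78 + -0.676
= 14.954


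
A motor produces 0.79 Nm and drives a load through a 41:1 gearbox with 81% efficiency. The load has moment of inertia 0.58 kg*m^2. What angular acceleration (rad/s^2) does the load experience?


tau_out = tau_motor * N * eta
= 0.79 * 41 * 0.81 = 26.2359 Nm
alpha = tau_out / I = 26.2359 / 0.58
= 45.2343 rad/s^2


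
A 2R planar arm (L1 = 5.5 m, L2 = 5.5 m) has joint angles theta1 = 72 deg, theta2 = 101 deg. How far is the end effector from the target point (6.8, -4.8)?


End effector via forward kinematics:
x = L1*cos(t1) + L2*cos(t1+t2) = -3.7594
y = L1*sin(t1) + L2*sin(t1+t2) = 5.9011
Distance to target:
d = sqrt((6.8 - -3.7594)^2 + (-4.8 - 5.9011)^2)
= sqrt(111.5011 + 114.5134)
= 15.0338 m


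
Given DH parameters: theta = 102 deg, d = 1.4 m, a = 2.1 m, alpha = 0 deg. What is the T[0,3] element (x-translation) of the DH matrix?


T[0,3] = a * cos(theta)
= 2.1 * cos(102 deg)
= 2.1 * -0.2079
= -0.4366


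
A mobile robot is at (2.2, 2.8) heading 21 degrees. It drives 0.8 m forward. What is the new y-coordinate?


y_new = y0 + d*sin(theta)
= 2.8 + 0.8*sin(21)
= 2.8 + 0.2867
= 3.0867


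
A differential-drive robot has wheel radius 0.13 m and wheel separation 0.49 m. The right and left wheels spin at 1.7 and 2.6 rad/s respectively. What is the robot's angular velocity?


vR = r*wR = 0.13*1.7 = 0.221 m/s
vL = r*wL = 0.13*2.6 = 0.338 m/s
v = (vR+vL)/2 = 0.2795 m/s
omega = (vR-vL)/L = -0.2388 rad/s
angular velocity = -0.2388 rad/s


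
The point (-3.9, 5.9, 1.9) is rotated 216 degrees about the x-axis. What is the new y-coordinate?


Rotation about x-axis: y' = y*cos(theta) - z*sin(theta)
= 5.9 * -0.809 - 1.9 * -0.5878
= -3.6564


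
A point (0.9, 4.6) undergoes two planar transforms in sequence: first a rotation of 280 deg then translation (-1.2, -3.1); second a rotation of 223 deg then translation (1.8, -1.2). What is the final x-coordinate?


After transform 1:
x1 = cos(280)*0.9 - sin(280)*4.6 + -1.2 = 3.4864
y1 = sin(280)*0.9 + cos(280)*4.6 + -3.1 = -3.1875
After transform 2:
x2 = cos(223)*3.4864 - sin(223)*-3.1875 + 1.8
= -2.9237


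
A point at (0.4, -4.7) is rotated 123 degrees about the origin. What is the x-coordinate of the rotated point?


x' = x*cos(theta) - y*sin(theta)
cos(123 deg) = -0.5446, sin(123 deg) = 0.8387
x' = 0.4 * -0.5446 - -4.7 * 0.8387
= -0.2179 - -3.9418
= 3.7239


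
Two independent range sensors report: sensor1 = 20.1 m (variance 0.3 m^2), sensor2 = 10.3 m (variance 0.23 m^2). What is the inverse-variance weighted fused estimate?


w1 = (1/var1) / (1/var1 + 1/var2)
   = 3.3333 / (3.3333 + 4.3478) = 0.434
w2 = 1 - w1 = 0.566
fused = w1*s1 + w2*s2 = 8.7226 + 5.8302
= 14.5528 m


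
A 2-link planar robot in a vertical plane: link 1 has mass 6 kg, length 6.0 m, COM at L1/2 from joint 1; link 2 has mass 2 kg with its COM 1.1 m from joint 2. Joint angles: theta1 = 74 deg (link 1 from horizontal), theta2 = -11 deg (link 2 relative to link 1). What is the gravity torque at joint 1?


Horizontal distance from joint 1 to link-1 COM:
  x_c1 = (L1/2)*cos(t1) = 3.0 * 0.2756 = 0.8269 m
Horizontal distance from joint 1 to link-2 COM:
  x_c2 = L1*cos(t1) + Lc2*cos(t1+t2)
       = 6.0*0.2756 + 1.1*0.454 = 2.1532 m
tau1 = m1*g*x_c1 + m2*g*x_c2
     = 6*9.81*0.8269 + 2*9.81*2.1532
     = 48.672 + 42.2461
     = 90.9181 Nm


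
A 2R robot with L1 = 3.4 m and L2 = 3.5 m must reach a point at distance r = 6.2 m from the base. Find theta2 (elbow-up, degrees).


cos(theta2) = (r^2 - L1^2 - L2^2) / (2*L1*L2)
cos(theta2) = (38.44 - 11.56 - 12.25) / 23.8
cos(theta2) = 0.614706
theta2 = 52.0694 degrees


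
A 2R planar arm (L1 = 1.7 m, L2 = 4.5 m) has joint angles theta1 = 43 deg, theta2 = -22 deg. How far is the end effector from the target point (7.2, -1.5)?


End effector via forward kinematics:
x = L1*cos(t1) + L2*cos(t1+t2) = 5.4444
y = L1*sin(t1) + L2*sin(t1+t2) = 2.7721
Distance to target:
d = sqrt((7.2 - 5.4444)^2 + (-1.5 - 2.7721)^2)
= sqrt(3.0821 + 18.2504)
= 4.6187 m


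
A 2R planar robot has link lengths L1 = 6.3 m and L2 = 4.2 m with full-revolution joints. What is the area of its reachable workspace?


r_max = L1 + L2 = 10.5 m
r_min = |L1 - L2| = 2.1 m
Area = pi*(r_max^2 - r_min^2)
= pi*(110.25 - 4.41)
= pi * 105.84
= 332.5062 m^2


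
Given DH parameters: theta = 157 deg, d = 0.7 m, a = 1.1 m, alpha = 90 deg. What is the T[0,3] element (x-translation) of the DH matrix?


T[0,3] = a * cos(theta)
= 1.1 * cos(157 deg)
= 1.1 * -0.9205
= -1.0126


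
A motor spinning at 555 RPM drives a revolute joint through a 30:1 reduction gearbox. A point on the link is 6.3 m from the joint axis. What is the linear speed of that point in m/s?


omega_motor = 555 * 2*pi/60 = 58.1195 rad/s
omega_joint = omega_motor / 30 = 1.9373 rad/s
v = omega_joint * r = 1.9373 * 6.3
= 12.2051 m/s


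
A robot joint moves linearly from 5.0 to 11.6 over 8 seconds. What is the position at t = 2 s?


s = t/T = 2/8 = 0.25
p(t) = p0 + (pf-p0)*s
= 5.0 + (11.6 - 5.0) * 0.25
= 6.65


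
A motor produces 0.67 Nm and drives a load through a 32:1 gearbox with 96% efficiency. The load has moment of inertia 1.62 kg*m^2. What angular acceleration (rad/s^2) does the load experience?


tau_out = tau_motor * N * eta
= 0.67 * 32 * 0.96 = 20.5824 Nm
alpha = tau_out / I = 20.5824 / 1.62
= 12.7052 rad/s^2


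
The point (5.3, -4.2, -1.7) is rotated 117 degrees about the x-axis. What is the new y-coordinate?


Rotation about x-axis: y' = y*cos(theta) - z*sin(theta)
= -4.2 * -0.454 - -1.7 * 0.891
= 3.4215


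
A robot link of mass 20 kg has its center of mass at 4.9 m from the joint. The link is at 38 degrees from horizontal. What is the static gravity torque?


tau = m*g*L*cos(angle)
= 20 * 9.81 * 4.9 * cos(38 deg)
= 20 * 9.81 * 4.9 * 0.788
= 757.5778 Nm


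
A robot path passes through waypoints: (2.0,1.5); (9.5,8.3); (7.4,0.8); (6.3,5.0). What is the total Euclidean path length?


Segment lengths:
  seg1 = sqrt((7.5)^2 + (6.8)^2) = 10.1237
  seg2 = sqrt((-2.1)^2 + (-7.5)^2) = 7.7885
  seg3 = sqrt((-1.1)^2 + (4.2)^2) = 4.3417
Total = 22.2538


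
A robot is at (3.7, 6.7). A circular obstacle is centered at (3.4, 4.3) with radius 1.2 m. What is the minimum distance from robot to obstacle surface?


center_dist = sqrt((3.7-3.4)^2 + (6.7-4.3)^2)
= sqrt(0.09 + 5.76)
= 2.4187
min_dist = center_dist - radius = 2.4187 - 1.2 = 1.2187 m


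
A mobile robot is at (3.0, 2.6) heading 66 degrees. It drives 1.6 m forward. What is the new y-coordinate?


y_new = y0 + d*sin(theta)
= 2.6 + 1.6*sin(66)
= 2.6 + 1.4617
= 4.0617


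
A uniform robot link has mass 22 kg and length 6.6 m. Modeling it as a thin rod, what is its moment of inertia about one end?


I = (1/3) * m * L^2
= (1/3) * 22 * 6.6^2
= 0.333333 * 22 * 43.56
= 319.44 kg*m^2


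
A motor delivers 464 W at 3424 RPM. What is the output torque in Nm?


omega = 3424 * 2*pi/60 = 358.5604 rad/s
tau = P / omega = 464 / 358.5604
= 1.2941 Nm


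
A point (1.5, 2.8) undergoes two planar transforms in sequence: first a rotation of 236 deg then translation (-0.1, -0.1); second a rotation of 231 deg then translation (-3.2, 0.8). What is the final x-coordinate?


After transform 1:
x1 = cos(236)*1.5 - sin(236)*2.8 + -0.1 = 1.3825
y1 = sin(236)*1.5 + cos(236)*2.8 + -0.1 = -2.9093
After transform 2:
x2 = cos(231)*1.3825 - sin(231)*-2.9093 + -3.2
= -6.331


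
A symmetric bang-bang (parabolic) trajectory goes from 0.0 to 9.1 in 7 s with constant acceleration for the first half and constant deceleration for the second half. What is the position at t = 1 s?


Symmetric rest-to-rest: each phase covers (pf-p0)/2 in time T/2. 0.5*a*(T/2)^2 = (pf-p0)/2 => a = 4*(pf-p0)/T^2
a = 4*(9.1-0.0)/7^2 = 0.7429
t = 1 is in the acceleration phase (t <= T/2).
p = p0 + 0.5*a*t^2 = 0.0 + 0.5*0.7429*1^2
= 0.3714


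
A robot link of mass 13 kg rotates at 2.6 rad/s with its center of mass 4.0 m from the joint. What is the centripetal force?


F = m * omega^2 * r
= 13 * 2.6^2 * 4.0
= 13 * 6.76 * 4.0
= 351.52 N


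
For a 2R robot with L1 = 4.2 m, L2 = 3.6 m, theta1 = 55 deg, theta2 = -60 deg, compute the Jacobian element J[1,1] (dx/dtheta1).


J[1,1] = -L1*sin(t1) - L2*sin(t1+t2)
= -4.2*sin(55) - 3.6*sin(-5)
= -3.1267


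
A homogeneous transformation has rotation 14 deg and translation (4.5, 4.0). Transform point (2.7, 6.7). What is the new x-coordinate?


x' = cos(theta)*px - sin(theta)*py + tx
= 0.9703*2.7 - 0.2419*6.7 + 4.5
= 5.4989


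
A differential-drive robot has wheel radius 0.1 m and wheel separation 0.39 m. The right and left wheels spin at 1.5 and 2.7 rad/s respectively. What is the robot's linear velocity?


vR = r*wR = 0.1*1.5 = 0.15 m/s
vL = r*wL = 0.1*2.7 = 0.27 m/s
v = (vR+vL)/2 = 0.21 m/s
omega = (vR-vL)/L = -0.3077 rad/s
linear velocity = 0.21 m/s


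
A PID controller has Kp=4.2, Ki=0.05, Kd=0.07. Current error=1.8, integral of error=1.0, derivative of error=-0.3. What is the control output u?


u = Kp*e + Ki*int(e) + Kd*de/dt
= 4.2*1.8 + 0.05*1.0 + 0.07*(-0.3)
= 7.56 + 0.05 + -0.021
= 7.589


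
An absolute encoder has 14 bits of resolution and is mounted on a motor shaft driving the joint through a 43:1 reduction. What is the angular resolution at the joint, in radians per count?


counts = 2^14 = 16384
effective counts at joint = 16384 * 43 = 704512
resolution = 2*pi / 704512
= 8.9185e-06 rad/count


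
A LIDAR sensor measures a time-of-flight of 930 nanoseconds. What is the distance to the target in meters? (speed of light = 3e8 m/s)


tof = 930 ns = 9.3e-07 s
dist = c * tof / 2
= 3e8 * 9.3e-07 / 2
= 139.5 m


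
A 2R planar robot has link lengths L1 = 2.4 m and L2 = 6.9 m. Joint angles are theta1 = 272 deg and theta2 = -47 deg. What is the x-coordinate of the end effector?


Convert angles to radians: theta1 = 4.7473, theta2 = -0.8203
x = L1*cos(theta1) + L2*cos(theta1+theta2)
x = 0.0838 + -4.879
x = -4.7953


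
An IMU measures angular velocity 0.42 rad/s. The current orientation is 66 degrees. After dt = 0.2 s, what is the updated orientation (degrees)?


delta_theta = w * dt = 0.42 * 0.2 = 0.084 rad
= 4.8128 deg
theta_new = 66 + 4.8128 = 70.8128 deg


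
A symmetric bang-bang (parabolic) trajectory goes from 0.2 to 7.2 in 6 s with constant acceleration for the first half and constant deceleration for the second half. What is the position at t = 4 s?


Symmetric rest-to-rest: each phase covers (pf-p0)/2 in time T/2. 0.5*a*(T/2)^2 = (pf-p0)/2 => a = 4*(pf-p0)/T^2
a = 4*(7.2-0.2)/6^2 = 0.7778
t = 4 is in the deceleration phase (t > T/2).
p = pf - 0.5*a*(T-t)^2 = 7.2 - 0.5*0.7778*2^2
= 5.6444


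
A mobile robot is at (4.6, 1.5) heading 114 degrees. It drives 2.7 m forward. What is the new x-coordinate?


x_new = x0 + d*cos(theta)
= 4.6 + 2.7*cos(114)
= 4.6 + -1.0982
= 3.5018


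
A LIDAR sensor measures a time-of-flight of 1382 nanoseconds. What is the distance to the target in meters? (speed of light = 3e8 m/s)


tof = 1382 ns = 1.382e-06 s
dist = c * tof / 2
= 3e8 * 1.382e-06 / 2
= 207.3 m


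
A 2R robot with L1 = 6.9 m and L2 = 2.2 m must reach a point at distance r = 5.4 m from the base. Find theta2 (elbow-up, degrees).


cos(theta2) = (r^2 - L1^2 - L2^2) / (2*L1*L2)
cos(theta2) = (29.16 - 47.61 - 4.84) / 30.36
cos(theta2) = -0.767128
theta2 = 140.0967 degrees


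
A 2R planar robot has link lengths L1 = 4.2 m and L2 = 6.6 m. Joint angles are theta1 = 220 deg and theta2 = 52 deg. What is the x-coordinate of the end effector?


Convert angles to radians: theta1 = 3.8397, theta2 = 0.9076
x = L1*cos(theta1) + L2*cos(theta1+theta2)
x = -3.2174 + 0.2303
x = -2.987


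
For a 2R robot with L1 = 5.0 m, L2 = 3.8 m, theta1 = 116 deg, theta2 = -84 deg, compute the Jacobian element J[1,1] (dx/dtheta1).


J[1,1] = -L1*sin(t1) - L2*sin(t1+t2)
= -5.0*sin(116) - 3.8*sin(32)
= -6.5077


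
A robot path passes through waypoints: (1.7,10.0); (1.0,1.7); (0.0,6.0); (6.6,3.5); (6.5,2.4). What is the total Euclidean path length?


Segment lengths:
  seg1 = sqrt((-0.7)^2 + (-8.3)^2) = 8.3295
  seg2 = sqrt((-1.0)^2 + (4.3)^2) = 4.4147
  seg3 = sqrt((6.6)^2 + (-2.5)^2) = 7.0576
  seg4 = sqrt((-0.1)^2 + (-1.1)^2) = 1.1045
Total = 20.9064


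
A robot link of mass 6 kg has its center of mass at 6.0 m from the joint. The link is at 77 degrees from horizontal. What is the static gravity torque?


tau = m*g*L*cos(angle)
= 6 * 9.81 * 6.0 * cos(77 deg)
= 6 * 9.81 * 6.0 * 0.225
= 79.4437 Nm
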